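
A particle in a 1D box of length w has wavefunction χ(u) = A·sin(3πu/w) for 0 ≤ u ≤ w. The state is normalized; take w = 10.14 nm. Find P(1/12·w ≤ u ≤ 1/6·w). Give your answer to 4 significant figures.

P ≈ 0.1364

|χ|² is the probability density, so P = ∫_{1/12·w}^{1/6·w} |χ|² du.
With A² fixed by ∫|χ|² = 1, i.e. A² = (w/2)^(−1), substitute and integrate.
In terms of t = u/w (A² and the length scale cancel between numerator and denominator), P = [∫_{1/12}^{1/6} sin(3·π·t)^2 dt] / [∫_{0}^{1} sin(3·π·t)^2 dt].
An antiderivative of sin(3·π·t)^2 is t/2 - sin(6·π·t)/(12·π); evaluating from 1/12 to 1/6 gives 1/(12·π) + 1/24, while the full integral is 1/2.
This works out to P = (2 + π)/(12·π).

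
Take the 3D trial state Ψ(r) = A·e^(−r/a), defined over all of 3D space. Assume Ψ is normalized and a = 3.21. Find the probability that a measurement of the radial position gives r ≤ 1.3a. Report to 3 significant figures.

With dV = 4πr²dr, the probability is ∫|Ψ|² dV over r ≤ 1.3a.
Normalization gives A² = 1/(π·a^3).
Substituting u = r/a, A², 4π and the length scale all cancel in the ratio: P = ∫_{0}^{1.3} u^2·e^(-2·u) du / ∫_{0}^{∞} u^2·e^(-2·u) du.
With ∫ u^2·e^(-2·u) du = -(2·u^2 + 2·u + 1)·e^(-2·u)/4 + C, the region integral is 1/4 - 349·e^(-13/5)/200 and the full one is 1/4.
Taking the ratio yields P = 0.4816.

P ≈ 0.482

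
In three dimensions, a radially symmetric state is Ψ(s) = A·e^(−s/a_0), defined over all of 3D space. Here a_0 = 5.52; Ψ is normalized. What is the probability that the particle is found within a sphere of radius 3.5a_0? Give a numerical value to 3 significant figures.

P = ∫ |Ψ|² 4πs² ds over s ≤ 3.5a_0.
Normalization gives A² = 1/(π·a_0^3).
Substituting u = s/a_0, A², 4π and the length scale all cancel in the ratio: P = ∫_{0}^{3.5} u^2·e^(-2·u) du / ∫_{0}^{∞} u^2·e^(-2·u) du.
An antiderivative of u^2·e^(-2·u) is -(2·u^2 + 2·u + 1)·e^(-2·u)/4; evaluating from 0 to 3.5 gives 1/4 - 65·e^(-7)/8, while the full integral is 1/4.
Taking the ratio yields P = 0.9704.

P ≈ 0.970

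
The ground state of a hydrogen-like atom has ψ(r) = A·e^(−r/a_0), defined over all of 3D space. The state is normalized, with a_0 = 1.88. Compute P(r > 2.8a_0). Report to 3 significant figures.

P ≈ 0.0824

Integrate the radial probability density 4πr²|ψ|² over r > 2.8a_0.
The full normalization integral is A²·[π·a_0^3] = 1, fixing A².
Let u = r/a_0; then A², 4π and the length scale all cancel, so P = ∫_{2.8}^{∞} u^2·e^(-2·u) du ÷ ∫_{0}^{∞} u^2·e^(-2·u) du.
With ∫ u^2·e^(-2·u) du = -(2·u^2 + 2·u + 1)·e^(-2·u)/4 + C, the region integral is 557·e^(-28/5)/100 and the full one is 1/4.
Taking the ratio yields P = 0.08239.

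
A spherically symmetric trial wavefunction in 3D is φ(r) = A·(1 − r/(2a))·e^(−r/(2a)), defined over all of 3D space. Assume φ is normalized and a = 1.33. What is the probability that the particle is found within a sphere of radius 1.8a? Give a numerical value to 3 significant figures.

With dV = 4πr²dr, the probability is ∫|φ|² dV over r ≤ 1.8a.
A² is fixed by ∫₀^∞ 4πr²|φ|² dr = 1, i.e. A² = (8·π·a^3)^(−1).
In terms of u = r/a (A², 4π and the length scale all cancel between numerator and denominator), P = [∫_{0}^{1.8} u^2·(1 - u/2)^2·e^(-u) du] / [∫_{0}^{∞} u^2·(1 - u/2)^2·e^(-u) du].
Using ∫ u^2·(1 - u/2)^2·e^(-u) du = -(u^4/4 + u^2 + 2·u + 2)·e^(-u), the numerator is ≈ 0.10495 and the denominator is 2.
Taking the ratio yields P = 0.05247.

P ≈ 0.0525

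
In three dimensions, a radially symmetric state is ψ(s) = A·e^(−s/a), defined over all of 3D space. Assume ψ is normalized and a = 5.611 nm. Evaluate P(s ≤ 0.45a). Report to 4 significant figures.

P = ∫ |ψ|² 4πs² ds over s ≤ 0.45a.
A² is fixed by ∫₀^∞ 4πs²|ψ|² ds = 1, i.e. A² = (π·a^3)^(−1).
In terms of u = s/a (A², 4π and the length scale all cancel between numerator and denominator), P = [∫_{0}^{0.45} u^2·e^(-2·u) du] / [∫_{0}^{∞} u^2·e^(-2·u) du].
With ∫ u^2·e^(-2·u) du = -(2·u^2 + 2·u + 1)·e^(-2·u)/4 + C, the region integral is 1/4 - 461·e^(-9/10)/800 and the full one is 1/4.
The region integral divided by the full integral gives P = 0.062857.

P ≈ 0.06286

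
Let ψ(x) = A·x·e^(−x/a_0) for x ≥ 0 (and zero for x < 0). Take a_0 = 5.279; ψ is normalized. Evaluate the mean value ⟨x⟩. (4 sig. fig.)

⟨x⟩ ≈ 7.919

By definition ⟨x⟩ = ∫ x |ψ(x)|² dx.
Evaluating both integrals, ⟨x⟩ = 3·a_0/2.
With a_0 = 5.279, ⟨x⟩ = 7.9185.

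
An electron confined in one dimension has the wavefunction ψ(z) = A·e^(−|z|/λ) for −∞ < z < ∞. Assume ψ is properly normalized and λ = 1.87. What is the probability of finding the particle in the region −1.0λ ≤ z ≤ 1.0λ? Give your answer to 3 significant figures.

P = ∫_{−1.0λ}^{1.0λ} |ψ(z)|² dz.
The normalization integral ∫|ψ|²dz over the whole domain equals λ·A², and A² cancels in the ratio.
Both integrals are even about z = 0, so only the z ≥ 0 halves are needed (the factors of 2 cancel). Let u = z/λ; then A² and the length scale cancel, so P = ∫_{0}^{1.0} e^(-2·u) du ÷ ∫_{0}^{∞} e^(-2·u) du.
With ∫ e^(-2·u) du = -e^(-2·u)/2 + C, the region integral is 1/2 - e^(-2)/2 and the full one is 1/2.
Evaluating gives P = 0.8647.

P ≈ 0.865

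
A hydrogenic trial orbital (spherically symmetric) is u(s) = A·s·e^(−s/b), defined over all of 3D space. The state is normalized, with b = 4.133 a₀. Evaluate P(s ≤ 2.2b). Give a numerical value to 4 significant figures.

With dV = 4πs²ds, the probability is ∫|u|² dV over s ≤ 2.2b.
Normalization gives A² = 1/(3·π·b^5).
Let t = s/b; then A², 4π and the length scale all cancel, so P = ∫_{0}^{2.2} t^4·e^(-2·t) dt ÷ ∫_{0}^{∞} t^4·e^(-2·t) dt.
With ∫ t^4·e^(-2·t) dt = -(t^4/2 + t^3 + 3·t^2/2 + 3·t/2 + 3/4)·e^(-2·t) + C, the region integral is ≈ 0.336612 and the full one is 3/4.
This evaluates to P = 0.44882.

P ≈ 0.4488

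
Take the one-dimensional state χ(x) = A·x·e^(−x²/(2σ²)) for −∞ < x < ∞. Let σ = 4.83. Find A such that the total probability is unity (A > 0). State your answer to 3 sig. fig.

We need A² ∫|f|² dx = 1, taking the integral from −∞ to ∞.
With χ = A·x·e^(−x²/(2σ²)), the integral evaluates to A²·[√(π)·σ^3/2].
Hence A² = 1/[√(π)·σ^3/2].
Plugging in σ = 4.83 yields A = 0.1001.

A ≈ 0.100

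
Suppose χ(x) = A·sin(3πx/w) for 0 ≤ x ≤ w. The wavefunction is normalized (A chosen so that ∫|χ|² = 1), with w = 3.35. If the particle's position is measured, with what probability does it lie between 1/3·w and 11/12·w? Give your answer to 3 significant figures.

P = ∫_{1/3·w}^{11/12·w} |χ(x)|² dx.
The normalization integral ∫|χ|²dx over the whole domain equals w/2·A², and A² cancels in the ratio.
Let u = x/w; then A² and the length scale cancel, so P = ∫_{1/3}^{11/12} sin(3·π·u)^2 du ÷ ∫_{0}^{1} sin(3·π·u)^2 du.
Using ∫ sin(3·π·u)^2 du = u/2 - sin(6·π·u)/(12·π), the numerator is 1/(12·π) + 7/24 and the denominator is 1/2.
Taking the ratio, P = (2 + 7·π)/(12·π).

P ≈ 0.636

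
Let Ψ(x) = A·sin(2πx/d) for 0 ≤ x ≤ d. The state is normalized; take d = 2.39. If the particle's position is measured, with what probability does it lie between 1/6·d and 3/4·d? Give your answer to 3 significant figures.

The probability is P = ∫ |Ψ|² dx over [1/6·d, 3/4·d].
With A² fixed by ∫|Ψ|² = 1, i.e. A² = (d/2)^(−1), substitute and integrate.
In terms of u = x/d (A² and the length scale cancel between numerator and denominator), P = [∫_{1/6}^{3/4} sin(2·π·u)^2 du] / [∫_{0}^{1} sin(2·π·u)^2 du].
Using ∫ sin(2·π·u)^2 du = u/2 - sin(4·π·u)/(8·π), the numerator is √(3)/(16·π) + 7/24 and the denominator is 1/2.
The result is P = √(3)/(8·π) + 7/12.

P ≈ 0.652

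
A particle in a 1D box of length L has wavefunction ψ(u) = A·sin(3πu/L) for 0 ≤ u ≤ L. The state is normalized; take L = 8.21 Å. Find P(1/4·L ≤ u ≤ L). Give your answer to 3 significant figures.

P ≈ 0.697

|ψ|² is the probability density, so P = ∫_{1/4·L}^{L} |ψ|² du.
The normalization integral ∫|ψ|²du over the whole domain equals L/2·A², and A² cancels in the ratio.
Let t = u/L; then A² and the length scale cancel, so P = ∫_{1/4}^{1} sin(3·π·t)^2 dt ÷ ∫_{0}^{1} sin(3·π·t)^2 dt.
With ∫ sin(3·π·t)^2 dt = t/2 - sin(6·π·t)/(12·π) + C, the region integral is 3/8 - 1/(12·π) and the full one is 1/2.
Evaluating gives P = (-2 + 9·π)/(12·π).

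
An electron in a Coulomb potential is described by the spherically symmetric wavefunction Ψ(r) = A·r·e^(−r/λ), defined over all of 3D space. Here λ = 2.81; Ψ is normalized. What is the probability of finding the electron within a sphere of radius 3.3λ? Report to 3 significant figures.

P ≈ 0.787

P = ∫ |Ψ|² 4πr² dr over r ≤ 3.3λ.
The full normalization integral is A²·[3·π·λ^5] = 1, fixing A².
In terms of u = r/λ (A², 4π and the length scale all cancel between numerator and denominator), P = [∫_{0}^{3.3} u^4·e^(-2·u) du] / [∫_{0}^{∞} u^4·e^(-2·u) du].
An antiderivative of u^4·e^(-2·u) is -(u^4/2 + u^3 + 3·u^2/2 + 3·u/2 + 3/4)·e^(-2·u); evaluating from 0 to 3.3 gives ≈ 0.59047, while the full integral is 3/4.
This evaluates to P = 0.7873.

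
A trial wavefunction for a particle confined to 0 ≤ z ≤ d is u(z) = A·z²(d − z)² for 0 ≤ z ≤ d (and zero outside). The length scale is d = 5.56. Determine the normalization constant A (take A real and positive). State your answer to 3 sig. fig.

A ≈ 0.0111

Normalization requires ∫|u|² dz = 1, integrated from 0 to d.
With u = A·z²(d − z)², the integral evaluates to A²·[d^9/630].
Substituting d = 5.56 gives A² = 0.0001241, so A = 0.01114.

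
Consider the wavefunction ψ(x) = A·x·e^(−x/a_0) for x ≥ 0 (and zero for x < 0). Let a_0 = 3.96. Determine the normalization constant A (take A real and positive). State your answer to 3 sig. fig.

Require ∫ |ψ|² dx = 1 over the whole domain.
With ψ = A·x·e^(−x/a_0), the integral evaluates to A²·[a_0^3/4].
Hence A² = 1/[a_0^3/4].
Substituting a_0 = 3.96 gives A² = 0.06441, so A = 0.2538.

A ≈ 0.254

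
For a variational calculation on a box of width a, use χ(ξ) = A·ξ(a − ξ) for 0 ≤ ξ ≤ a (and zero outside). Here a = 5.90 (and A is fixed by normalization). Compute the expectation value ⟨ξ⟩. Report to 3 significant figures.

By definition ⟨ξ⟩ = ∫ ξ |χ(ξ)|² dξ.
Since the A² factors cancel between numerator and denominator, ⟨ξ⟩ = a/2.
Putting a = 5.90 gives 2.950.

⟨ξ⟩ ≈ 2.95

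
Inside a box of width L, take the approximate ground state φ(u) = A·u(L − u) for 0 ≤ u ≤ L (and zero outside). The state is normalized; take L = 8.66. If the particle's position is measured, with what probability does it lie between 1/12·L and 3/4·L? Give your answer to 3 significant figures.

P = ∫_{1/12·L}^{3/4·L} |φ(u)|² du.
Since A² = 1/(L^5/30), this is the region integral divided by the full normalization integral.
Let t = u/L; then A² and the length scale cancel, so P = ∫_{1/12}^{3/4} t^2·(1 - t)^2 dt ÷ ∫_{0}^{1} t^2·(1 - t)^2 dt.
Using ∫ t^2·(1 - t)^2 dt = t^3·(6·t^2 - 15·t + 10)/30, the numerator is ≈ 0.029713 and the denominator is 1/30.
Evaluating gives P = 4621/5184.

P ≈ 0.891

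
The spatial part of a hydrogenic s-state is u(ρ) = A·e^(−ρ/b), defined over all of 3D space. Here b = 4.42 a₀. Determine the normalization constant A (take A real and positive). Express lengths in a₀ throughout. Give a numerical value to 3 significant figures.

A ≈ 0.0607 a₀^(-3/2)

Require ∫ |u|² 4πρ² dρ = 1 over the whole domain.
With ∫₀^∞ ρ^2 e^(−αρ) dρ = 2!/α^3, the integral (without the A² prefactor) comes out to π·b^3.
Plugging in b = 4.42 yields A = 0.06071.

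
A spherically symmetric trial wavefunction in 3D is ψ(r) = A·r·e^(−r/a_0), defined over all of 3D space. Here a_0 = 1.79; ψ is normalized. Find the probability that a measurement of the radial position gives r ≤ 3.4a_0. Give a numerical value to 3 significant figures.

With dV = 4πr²dr, the probability is ∫|ψ|² dV over r ≤ 3.4a_0.
Normalization gives A² = 1/(3·π·a_0^5).
Let u = r/a_0; then A², 4π and the length scale all cancel, so P = ∫_{0}^{3.4} u^4·e^(-2·u) du ÷ ∫_{0}^{∞} u^4·e^(-2·u) du.
With ∫ u^4·e^(-2·u) du = -(u^4/2 + u^3 + 3·u^2/2 + 3·u/2 + 3/4)·e^(-2·u) + C, the region integral is ≈ 0.60598 and the full one is 3/4.
Taking the ratio yields P = 0.8080.

P ≈ 0.808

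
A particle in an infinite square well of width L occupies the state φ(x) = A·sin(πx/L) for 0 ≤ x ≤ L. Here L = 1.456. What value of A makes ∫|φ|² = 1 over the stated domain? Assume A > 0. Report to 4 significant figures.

A ≈ 1.172

We need A² ∫|f|² dx = 1, taking the integral from 0 to L.
Using sin²θ = (1 − cos 2θ)/2, the integral (without the A² prefactor) comes out to L/2.
Setting this equal to 1 gives A² = 1/(L/2).
With L = 1.456: A² = 1.3736 and A = 1.1720.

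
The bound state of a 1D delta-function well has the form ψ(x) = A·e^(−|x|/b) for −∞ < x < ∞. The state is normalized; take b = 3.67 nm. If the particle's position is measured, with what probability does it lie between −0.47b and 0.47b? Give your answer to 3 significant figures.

P ≈ 0.609

|ψ|² is the probability density, so P = ∫_{−0.47b}^{0.47b} |ψ|² dx.
The normalization integral ∫|ψ|²dx over the whole domain equals b·A², and A² cancels in the ratio.
Both integrals are even about x = 0, so only the x ≥ 0 halves are needed (the factors of 2 cancel). Substituting u = x/b, A² and the length scale cancel in the ratio: P = ∫_{0}^{0.47} e^(-2·u) du / ∫_{0}^{∞} e^(-2·u) du.
An antiderivative of e^(-2·u) is -e^(-2·u)/2; evaluating from 0 to 0.47 gives 1/2 - e^(-47/50)/2, while the full integral is 1/2.
This works out to P = 0.6094.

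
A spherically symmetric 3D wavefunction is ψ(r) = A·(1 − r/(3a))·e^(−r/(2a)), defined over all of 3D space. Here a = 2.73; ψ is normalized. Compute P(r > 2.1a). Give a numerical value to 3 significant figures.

With dV = 4πr²dr, the probability is ∫|ψ|² dV over r > 2.1a.
The full normalization integral is A²·[8·π·a^3/3] = 1, fixing A².
In terms of u = r/a (A², 4π and the length scale all cancel between numerator and denominator), P = [∫_{2.1}^{∞} u^2·(1 - u/3)^2·e^(-u) du] / [∫_{0}^{∞} u^2·(1 - u/3)^2·e^(-u) du].
With ∫ u^2·(1 - u/3)^2·e^(-u) du = (-u^4 + 2·u^3 - 3·u^2 - 6·u - 6)·e^(-u)/9 + C, the region integral is ≈ 0.44569 and the full one is 2/3.
This evaluates to P = 0.6685.

P ≈ 0.669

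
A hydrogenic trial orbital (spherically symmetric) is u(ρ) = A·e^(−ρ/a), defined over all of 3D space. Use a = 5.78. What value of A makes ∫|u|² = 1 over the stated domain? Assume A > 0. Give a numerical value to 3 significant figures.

A ≈ 0.0406

We need A² ∫|f|² 4πρ² dρ = 1, taking the integral from 0 to ∞.
∫|u|² 4πρ² dρ = A²·(π·a^3).
Hence A² = 1/[π·a^3].
With a = 5.78: A² = 0.001648 and A = 0.04060.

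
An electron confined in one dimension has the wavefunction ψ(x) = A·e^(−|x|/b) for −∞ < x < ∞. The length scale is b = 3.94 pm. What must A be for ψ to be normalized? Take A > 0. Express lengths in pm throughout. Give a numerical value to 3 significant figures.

A ≈ 0.504 pm^(-1/2)

Normalization requires ∫|ψ|² dx = 1, integrated from −∞ to ∞.
The integral (without the A² prefactor) comes out to b.
So A² = (b)^(−1).
Substituting b = 3.94 gives A² = 0.2538, so A = 0.5038.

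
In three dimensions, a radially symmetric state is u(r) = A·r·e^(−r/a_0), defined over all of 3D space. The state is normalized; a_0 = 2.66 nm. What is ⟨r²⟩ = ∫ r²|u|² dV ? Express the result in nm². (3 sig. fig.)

⟨r^2⟩ ≈ 53.1 nm^2

⟨r²⟩ = ∫ r^2 |u|² 4πr² dr over the full domain.
Using ∫₀^∞ rⁿ e^(−αr) dr = n!/αⁿ⁺¹, the ratio of the moment integral to the normalization integral gives ⟨r²⟩ = 15·a_0^2/2.
With a_0 = 2.66, ⟨r^2⟩ = 53.07.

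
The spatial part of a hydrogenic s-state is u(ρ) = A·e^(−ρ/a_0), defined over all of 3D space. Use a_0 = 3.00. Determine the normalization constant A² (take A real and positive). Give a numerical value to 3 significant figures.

Require ∫ |u|² 4πρ² dρ = 1 over the whole domain.
The integral (without the A² prefactor) comes out to π·a_0^3.
Plugging in a_0 = 3.00 yields A = 0.1086.

A^2 ≈ 0.0118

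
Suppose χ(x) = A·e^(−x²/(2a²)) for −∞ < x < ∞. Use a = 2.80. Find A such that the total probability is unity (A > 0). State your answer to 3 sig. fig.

A ≈ 0.449

Normalization requires ∫|χ|² dx = 1, integrated from −∞ to ∞.
Differentiating ∫e^(−αx²) dx = √(π/α) under α to get the higher moments, the integral (without the A² prefactor) comes out to √(π)·a.
So A² = (√(π)·a)^(−1).
With a = 2.80: A² = 0.2015 and A = 0.4489.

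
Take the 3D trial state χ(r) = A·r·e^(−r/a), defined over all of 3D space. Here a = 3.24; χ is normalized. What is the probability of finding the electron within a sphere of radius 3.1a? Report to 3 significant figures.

P = ∫ |χ|² 4πr² dr over r ≤ 3.1a.
The full normalization integral is A²·[3·π·a^5] = 1, fixing A².
Substituting u = r/a, A², 4π and the length scale all cancel in the ratio: P = ∫_{0}^{3.1} u^4·e^(-2·u) du / ∫_{0}^{∞} u^4·e^(-2·u) du.
Using ∫ u^4·e^(-2·u) du = -(u^4/2 + u^3 + 3·u^2/2 + 3·u/2 + 3/4)·e^(-2·u), the numerator is ≈ 0.55562 and the denominator is 3/4.
This evaluates to P = 0.7408.

P ≈ 0.741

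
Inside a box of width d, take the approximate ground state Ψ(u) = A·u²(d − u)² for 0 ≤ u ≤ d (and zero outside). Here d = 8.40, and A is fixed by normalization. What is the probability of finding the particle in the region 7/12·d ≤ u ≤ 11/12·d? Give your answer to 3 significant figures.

P ≈ 0.302

The probability is P = ∫ |Ψ|² du over [7/12·d, 11/12·d].
Since A² = 1/(d^9/630), this is the region integral divided by the full normalization integral.
Let t = u/d; then A² and the length scale cancel, so P = ∫_{7/12}^{11/12} t^4·(1 - t)^4 dt ÷ ∫_{0}^{1} t^4·(1 - t)^4 dt.
With ∫ t^4·(1 - t)^4 dt = t^5·(70·t^4 - 315·t^3 + 540·t^2 - 420·t + 126)/630 + C, the region integral is ≈ 0.00047929 and the full one is 1/630.
Evaluating gives P = 0.3019.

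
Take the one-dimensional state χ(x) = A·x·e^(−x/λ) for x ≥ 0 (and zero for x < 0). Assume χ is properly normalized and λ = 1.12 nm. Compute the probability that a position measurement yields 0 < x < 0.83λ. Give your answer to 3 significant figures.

The probability is P = ∫ |χ|² dx over [0, 0.83λ].
With A² fixed by ∫|χ|² = 1, i.e. A² = (λ^3/4)^(−1), substitute and integrate.
In terms of u = x/λ (A² and the length scale cancel between numerator and denominator), P = [∫_{0}^{0.83} u^2·e^(-2·u) du] / [∫_{0}^{∞} u^2·e^(-2·u) du].
With ∫ u^2·e^(-2·u) du = -(2·u^2 + 2·u + 1)·e^(-2·u)/4 + C, the region integral is ≈ 0.058064 and the full one is 1/4.
Taking the ratio, P = 0.2323.

P ≈ 0.232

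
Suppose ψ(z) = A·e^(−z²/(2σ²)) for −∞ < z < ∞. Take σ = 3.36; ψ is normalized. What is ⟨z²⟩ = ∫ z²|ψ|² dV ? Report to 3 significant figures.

By definition ⟨z²⟩ = ∫ z^2 |ψ(z)|² dz.
Using the Gaussian integral ∫_{−∞}^{∞} e^(−αz²) dz = √(π/α), evaluating both integrals, ⟨z²⟩ = σ^2/2.
With σ = 3.36, ⟨z^2⟩ = 5.645.

⟨z^2⟩ ≈ 5.64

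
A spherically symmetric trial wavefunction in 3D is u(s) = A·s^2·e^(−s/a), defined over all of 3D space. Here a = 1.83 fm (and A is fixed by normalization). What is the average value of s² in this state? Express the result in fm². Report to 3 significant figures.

⟨s^2⟩ ≈ 46.9 fm^2

⟨s²⟩ = ∫ s^2 |u|² 4πs² ds over the full domain.
Using ∫₀^∞ sⁿ e^(−αs) ds = n!/αⁿ⁺¹, the ratio of the moment integral to the normalization integral gives ⟨s²⟩ = 14·a^2.
With a = 1.83, ⟨s^2⟩ = 46.88.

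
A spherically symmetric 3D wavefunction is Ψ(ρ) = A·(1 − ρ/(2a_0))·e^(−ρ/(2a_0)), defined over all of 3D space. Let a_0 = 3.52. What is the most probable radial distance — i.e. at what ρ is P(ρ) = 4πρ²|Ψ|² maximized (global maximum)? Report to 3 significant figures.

ρ ≈ 18.4

Set d/dρ [P(ρ) = 4πρ²|Ψ|²] = 0 and solve for ρ > 0.
This gives ρ = a_0·(√(5) + 3).
With a_0 = 3.52, the most probable radial distance is 18.43.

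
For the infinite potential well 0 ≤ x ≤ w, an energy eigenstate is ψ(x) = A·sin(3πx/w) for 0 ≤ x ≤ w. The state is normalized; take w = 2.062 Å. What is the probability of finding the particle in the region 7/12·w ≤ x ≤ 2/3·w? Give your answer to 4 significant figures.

The probability is P = ∫ |ψ|² dx over [7/12·w, 2/3·w].
With A² fixed by ∫|ψ|² = 1, i.e. A² = (w/2)^(−1), substitute and integrate.
In terms of u = x/w (A² and the length scale cancel between numerator and denominator), P = [∫_{7/12}^{2/3} sin(3·π·u)^2 du] / [∫_{0}^{1} sin(3·π·u)^2 du].
An antiderivative of sin(3·π·u)^2 is u/2 - sin(6·π·u)/(12·π); evaluating from 7/12 to 2/3 gives 1/24 - 1/(12·π), while the full integral is 1/2.
Taking the ratio, P = (-2 + π)/(12·π).

P ≈ 0.03028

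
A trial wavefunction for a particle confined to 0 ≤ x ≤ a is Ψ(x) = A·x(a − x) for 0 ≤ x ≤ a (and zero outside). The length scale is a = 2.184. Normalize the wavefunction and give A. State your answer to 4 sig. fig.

Require ∫ |Ψ|² dx = 1 over the whole domain.
Expanding the polynomial and integrating term by term, with Ψ = A·x(a − x), the integral evaluates to A²·[a^5/30].
Hence A² = 1/[a^5/30].
With a = 2.184: A² = 0.60375 and A = 0.77701.

A ≈ 0.7770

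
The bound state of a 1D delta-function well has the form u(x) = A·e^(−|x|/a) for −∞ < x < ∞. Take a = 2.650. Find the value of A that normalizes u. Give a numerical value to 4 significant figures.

A ≈ 0.6143

The normalization condition is ∫|u|² dx = 1 from −∞ to ∞.
With u = A·e^(−|x|/a), the integral evaluates to A²·[a].
Setting this equal to 1 gives A² = 1/(a).
Plugging in a = 2.650 yields A = 0.61430.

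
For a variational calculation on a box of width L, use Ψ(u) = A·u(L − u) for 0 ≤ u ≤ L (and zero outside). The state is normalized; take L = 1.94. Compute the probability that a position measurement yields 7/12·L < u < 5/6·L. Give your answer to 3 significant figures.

The probability is P = ∫ |Ψ|² du over [7/12·L, 5/6·L].
The normalization integral ∫|Ψ|²du over the whole domain equals L^5/30·A², and A² cancels in the ratio.
In terms of t = u/L (A² and the length scale cancel between numerator and denominator), P = [∫_{7/12}^{5/6} t^2·(1 - t)^2 dt] / [∫_{0}^{1} t^2·(1 - t)^2 dt].
An antiderivative of t^2·(1 - t)^2 is t^3·(6·t^2 - 15·t + 10)/30; evaluating from 7/12 to 5/6 gives ≈ 0.010371, while the full integral is 1/30.
This works out to P = 0.3111.

P ≈ 0.311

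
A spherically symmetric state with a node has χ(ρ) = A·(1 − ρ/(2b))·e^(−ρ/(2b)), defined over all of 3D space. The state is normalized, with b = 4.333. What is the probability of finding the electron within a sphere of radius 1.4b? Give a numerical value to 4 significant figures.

P ≈ 0.04809

P = ∫ |χ|² 4πρ² dρ over ρ ≤ 1.4b.
A² is fixed by ∫₀^∞ 4πρ²|χ|² dρ = 1, i.e. A² = (8·π·b^3)^(−1).
Let u = ρ/b; then A², 4π and the length scale all cancel, so P = ∫_{0}^{1.4} u^2·(1 - u/2)^2·e^(-u) du ÷ ∫_{0}^{∞} u^2·(1 - u/2)^2·e^(-u) du.
With ∫ u^2·(1 - u/2)^2·e^(-u) du = -(u^4/4 + u^2 + 2·u + 2)·e^(-u) + C, the region integral is ≈ 0.0961728 and the full one is 2.
The region integral divided by the full integral gives P = 0.048086.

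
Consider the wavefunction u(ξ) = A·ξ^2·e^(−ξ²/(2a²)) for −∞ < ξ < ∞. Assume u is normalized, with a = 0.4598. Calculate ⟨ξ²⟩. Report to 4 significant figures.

⟨ξ^2⟩ ≈ 0.5285

By definition ⟨ξ²⟩ = ∫ ξ^2 |u(ξ)|² dξ.
Using the Gaussian integral ∫_{−∞}^{∞} e^(−αξ²) dξ = √(π/α), since the A² factors cancel between numerator and denominator, ⟨ξ²⟩ = 5·a^2/2.
Putting a = 0.4598 gives 0.52854.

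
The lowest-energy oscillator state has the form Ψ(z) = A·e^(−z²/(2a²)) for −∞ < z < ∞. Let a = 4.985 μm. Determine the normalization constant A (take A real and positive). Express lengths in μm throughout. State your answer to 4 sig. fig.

A ≈ 0.3364 μm^(-1/2)

We need A² ∫|f|² dz = 1, taking the integral from −∞ to ∞.
Differentiating ∫e^(−αz²) dz = √(π/α) under α to get the higher moments, the integral (without the A² prefactor) comes out to √(π)·a.
So A² = (√(π)·a)^(−1).
With a = 4.985: A² = 0.11318 and A = 0.33642.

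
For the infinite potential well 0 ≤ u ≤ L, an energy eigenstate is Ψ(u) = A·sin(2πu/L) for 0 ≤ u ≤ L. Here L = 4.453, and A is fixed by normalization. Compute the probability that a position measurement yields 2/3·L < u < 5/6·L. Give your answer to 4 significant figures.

P = ∫_{2/3·L}^{5/6·L} |Ψ(u)|² du.
Since A² = 1/(L/2), this is the region integral divided by the full normalization integral.
Let t = u/L; then A² and the length scale cancel, so P = ∫_{2/3}^{5/6} sin(2·π·t)^2 dt ÷ ∫_{0}^{1} sin(2·π·t)^2 dt.
With ∫ sin(2·π·t)^2 dt = t/2 - sin(4·π·t)/(8·π) + C, the region integral is √(3)/(8·π) + 1/12 and the full one is 1/2.
The result is P = (√(3)/4 + π/6)/π.

P ≈ 0.3045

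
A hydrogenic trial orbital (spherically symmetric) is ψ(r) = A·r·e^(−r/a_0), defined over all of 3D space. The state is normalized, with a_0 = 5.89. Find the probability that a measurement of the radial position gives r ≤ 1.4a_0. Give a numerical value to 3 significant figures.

Integrate the radial probability density 4πr²|ψ|² over r ≤ 1.4a_0.
The full normalization integral is A²·[3·π·a_0^5] = 1, fixing A².
Substituting u = r/a_0, A², 4π and the length scale all cancel in the ratio: P = ∫_{0}^{1.4} u^4·e^(-2·u) du / ∫_{0}^{∞} u^4·e^(-2·u) du.
An antiderivative of u^4·e^(-2·u) is -(u^4/2 + u^3 + 3·u^2/2 + 3·u/2 + 3/4)·e^(-2·u); evaluating from 0 to 1.4 gives ≈ 0.11424, while the full integral is 3/4.
Taking the ratio yields P = 0.1523.

P ≈ 0.152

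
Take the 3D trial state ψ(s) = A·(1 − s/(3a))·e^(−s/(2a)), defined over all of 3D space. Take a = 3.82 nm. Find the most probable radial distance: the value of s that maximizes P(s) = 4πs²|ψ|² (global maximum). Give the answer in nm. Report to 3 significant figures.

s ≈ 3.82 nm

The maximum of P(s) = 4πs²|ψ|² occurs where its derivative vanishes.
Solving yields s = a.
With a = 3.82, the most probable radial distance is 3.820 nm.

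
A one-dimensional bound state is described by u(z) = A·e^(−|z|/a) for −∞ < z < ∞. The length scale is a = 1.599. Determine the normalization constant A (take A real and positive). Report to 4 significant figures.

We need A² ∫|f|² dz = 1, taking the integral from −∞ to ∞.
∫|u|² dz = A²·(a).
Setting this equal to 1 gives A² = 1/(a).
With a = 1.599: A² = 0.62539 and A = 0.79082.

A ≈ 0.7908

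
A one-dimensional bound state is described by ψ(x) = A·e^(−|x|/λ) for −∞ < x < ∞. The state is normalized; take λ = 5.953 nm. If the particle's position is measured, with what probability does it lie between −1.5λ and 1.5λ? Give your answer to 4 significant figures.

The probability is P = ∫ |ψ|² dx over [−1.5λ, 1.5λ].
With A² fixed by ∫|ψ|² = 1, i.e. A² = (λ)^(−1), substitute and integrate.
Both integrals are even about x = 0, so only the x ≥ 0 halves are needed (the factors of 2 cancel). Let u = x/λ; then A² and the length scale cancel, so P = ∫_{0}^{1.5} e^(-2·u) du ÷ ∫_{0}^{∞} e^(-2·u) du.
An antiderivative of e^(-2·u) is -e^(-2·u)/2; evaluating from 0 to 1.5 gives 1/2 - e^(-3)/2, while the full integral is 1/2.
The result is P = 0.95021.

P ≈ 0.9502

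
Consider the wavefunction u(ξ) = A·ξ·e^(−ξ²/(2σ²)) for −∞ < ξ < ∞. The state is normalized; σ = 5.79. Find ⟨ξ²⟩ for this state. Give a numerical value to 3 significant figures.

⟨ξ^2⟩ ≈ 50.3

The expectation value is the |u|²-weighted average of ξ^2: ∫ ξ^2|u|² dξ.
Differentiating ∫e^(−αξ²) dξ = √(π/α) under α to get the higher moments, evaluating both integrals, ⟨ξ²⟩ = 3·σ^2/2.
Putting σ = 5.79 gives 50.29.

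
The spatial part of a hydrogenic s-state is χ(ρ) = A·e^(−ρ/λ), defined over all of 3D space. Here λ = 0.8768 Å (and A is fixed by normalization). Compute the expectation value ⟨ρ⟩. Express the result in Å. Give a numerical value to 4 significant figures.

⟨ρ⟩ ≈ 1.315 Å

The expectation value is the |χ|²-weighted average of ρ: ∫ ρ|χ|² 4πρ² dρ.
Since the A² factors cancel between numerator and denominator, ⟨ρ⟩ = 3·λ/2.
With λ = 0.8768, ⟨ρ⟩ = 1.3152.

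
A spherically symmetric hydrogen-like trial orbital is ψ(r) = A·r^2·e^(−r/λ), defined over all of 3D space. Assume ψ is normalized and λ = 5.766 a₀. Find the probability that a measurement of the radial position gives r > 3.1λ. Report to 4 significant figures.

P ≈ 0.5742

With dV = 4πr²dr, the probability is ∫|ψ|² dV over r > 3.1λ.
The full normalization integral is A²·[45·π·λ^7/2] = 1, fixing A².
Let u = r/λ; then A², 4π and the length scale all cancel, so P = ∫_{3.1}^{∞} u^6·e^(-2·u) du ÷ ∫_{0}^{∞} u^6·e^(-2·u) du.
An antiderivative of u^6·e^(-2·u) is -(4·u^6 + 12·u^5 + 30·u^4 + 60·u^3 + 90·u^2 + 90·u + 45)·e^(-2·u)/8; evaluating from 3.1 to ∞ gives ≈ 3.22995, while the full integral is 45/8.
This evaluates to P = 0.57421.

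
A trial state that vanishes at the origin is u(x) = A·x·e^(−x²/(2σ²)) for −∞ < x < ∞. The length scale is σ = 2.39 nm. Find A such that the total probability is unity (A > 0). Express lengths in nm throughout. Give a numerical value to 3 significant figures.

Normalization requires ∫|u|² dx = 1, integrated from −∞ to ∞.
With ∫_{−∞}^{∞} x^(2m) e^(−αx²) dx = (2m−1)!!·√π / (2^m α^(m+1/2)), the integral (without the A² prefactor) comes out to √(π)·σ^3/2.
So A² = (√(π)·σ^3/2)^(−1).
With σ = 2.39: A² = 0.08265 and A = 0.2875.

A ≈ 0.287 nm^(-3/2)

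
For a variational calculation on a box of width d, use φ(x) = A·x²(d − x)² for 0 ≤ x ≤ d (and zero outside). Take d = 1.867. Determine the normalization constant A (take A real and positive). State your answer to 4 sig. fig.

Normalization requires ∫|φ|² dx = 1, integrated from 0 to d.
With φ = A·x²(d − x)², the integral evaluates to A²·[d^9/630].
Hence A² = 1/[d^9/630].
With d = 1.867: A² = 2.2858 and A = 1.5119.

A ≈ 1.512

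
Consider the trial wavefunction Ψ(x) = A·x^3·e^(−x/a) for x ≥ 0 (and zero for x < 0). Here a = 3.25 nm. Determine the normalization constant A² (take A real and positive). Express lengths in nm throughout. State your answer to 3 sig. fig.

Require ∫ |Ψ|² dx = 1 over the whole domain.
With ∫₀^∞ x^6 e^(−αx) dx = 6!/α^7, the integral (without the A² prefactor) comes out to 45·a^7/8.
Setting this equal to 1 gives A² = 1/(45·a^7/8).
Plugging in a = 3.25 yields A = 0.006813.

A^2 ≈ 0.0000464 nm^(-7)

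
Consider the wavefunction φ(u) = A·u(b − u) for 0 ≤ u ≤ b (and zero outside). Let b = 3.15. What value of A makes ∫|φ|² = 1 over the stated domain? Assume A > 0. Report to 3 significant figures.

A ≈ 0.311

Require ∫ |φ|² du = 1 over the whole domain.
∫|φ|² du = A²·(b^5/30).
Hence A² = 1/[b^5/30].
Substituting b = 3.15 gives A² = 0.09673, so A = 0.3110.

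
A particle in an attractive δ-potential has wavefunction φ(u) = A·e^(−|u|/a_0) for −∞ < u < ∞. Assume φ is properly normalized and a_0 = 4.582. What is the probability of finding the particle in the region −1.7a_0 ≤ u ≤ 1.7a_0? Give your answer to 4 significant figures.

P = ∫_{−1.7a_0}^{1.7a_0} |φ(u)|² du.
Since A² = 1/(a_0), this is the region integral divided by the full normalization integral.
Both integrals are even about u = 0, so only the u ≥ 0 halves are needed (the factors of 2 cancel). Let t = u/a_0; then A² and the length scale cancel, so P = ∫_{0}^{1.7} e^(-2·t) dt ÷ ∫_{0}^{∞} e^(-2·t) dt.
Using ∫ e^(-2·t) dt = -e^(-2·t)/2, the numerator is 1/2 - e^(-17/5)/2 and the denominator is 1/2.
The result is P = 0.96663.

P ≈ 0.9666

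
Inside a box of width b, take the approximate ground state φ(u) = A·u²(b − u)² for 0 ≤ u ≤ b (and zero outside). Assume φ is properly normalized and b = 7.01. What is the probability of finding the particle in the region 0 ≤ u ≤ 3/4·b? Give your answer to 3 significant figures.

P ≈ 0.951

P = ∫_{0}^{3/4·b} |φ(u)|² du.
The normalization integral ∫|φ|²du over the whole domain equals b^9/630·A², and A² cancels in the ratio.
In terms of t = u/b (A² and the length scale cancel between numerator and denominator), P = [∫_{0}^{3/4} t^4·(1 - t)^4 dt] / [∫_{0}^{1} t^4·(1 - t)^4 dt].
Using ∫ t^4·(1 - t)^4 dt = t^5·(70·t^4 - 315·t^3 + 540·t^2 - 420·t + 126)/630, the numerator is ≈ 0.0015096 and the denominator is 1/630.
Evaluating gives P = 0.9511.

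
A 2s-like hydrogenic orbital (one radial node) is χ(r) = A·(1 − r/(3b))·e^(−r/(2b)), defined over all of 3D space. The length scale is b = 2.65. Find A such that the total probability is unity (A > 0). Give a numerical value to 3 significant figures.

A ≈ 0.0801

Normalization requires ∫|χ|² 4πr² dr = 1, integrated from 0 to ∞.
In 3D with spherical symmetry the volume element is 4πr² dr.
∫|χ|² 4πr² dr = A²·(8·π·b^3/3).
Hence A² = 1/[8·π·b^3/3].
Substituting b = 2.65 gives A² = 0.006414, so A = 0.08009.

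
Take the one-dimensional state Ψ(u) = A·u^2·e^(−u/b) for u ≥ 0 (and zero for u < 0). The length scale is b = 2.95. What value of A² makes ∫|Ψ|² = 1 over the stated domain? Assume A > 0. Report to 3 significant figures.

The normalization condition is ∫|Ψ|² du = 1 from 0 to ∞.
∫|Ψ|² du = A²·(3·b^5/4).
Hence A² = 1/[3·b^5/4].
With b = 2.95: A² = 0.005968 and A = 0.07725.

A^2 ≈ 0.00597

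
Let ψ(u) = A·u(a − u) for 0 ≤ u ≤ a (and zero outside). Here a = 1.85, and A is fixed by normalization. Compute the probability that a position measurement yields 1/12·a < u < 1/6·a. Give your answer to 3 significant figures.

|ψ|² is the probability density, so P = ∫_{1/12·a}^{1/6·a} |ψ|² du.
With A² fixed by ∫|ψ|² = 1, i.e. A² = (a^5/30)^(−1), substitute and integrate.
Let t = u/a; then A² and the length scale cancel, so P = ∫_{1/12}^{1/6} t^2·(1 - t)^2 dt ÷ ∫_{0}^{1} t^2·(1 - t)^2 dt.
With ∫ t^2·(1 - t)^2 dt = t^3·(6·t^2 - 15·t + 10)/30 + C, the region integral is ≈ 0.0010135 and the full one is 1/30.
The result is P = 0.03041.

P ≈ 0.0304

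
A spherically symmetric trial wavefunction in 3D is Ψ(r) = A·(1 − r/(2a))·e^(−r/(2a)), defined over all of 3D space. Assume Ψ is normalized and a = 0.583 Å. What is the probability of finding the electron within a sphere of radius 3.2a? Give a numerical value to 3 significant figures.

With dV = 4πr²dr, the probability is ∫|Ψ|² dV over r ≤ 3.2a.
A² is fixed by ∫₀^∞ 4πr²|Ψ|² dr = 1, i.e. A² = (8·π·a^3)^(−1).
Let u = r/a; then A², 4π and the length scale all cancel, so P = ∫_{0}^{3.2} u^2·(1 - u/2)^2·e^(-u) du ÷ ∫_{0}^{∞} u^2·(1 - u/2)^2·e^(-u) du.
An antiderivative of u^2·(1 - u/2)^2·e^(-u) is -(u^4/4 + u^2 + 2·u + 2)·e^(-u); evaluating from 0 to 3.2 gives ≈ 0.17164, while the full integral is 2.
Taking the ratio yields P = 0.08582.

P ≈ 0.0858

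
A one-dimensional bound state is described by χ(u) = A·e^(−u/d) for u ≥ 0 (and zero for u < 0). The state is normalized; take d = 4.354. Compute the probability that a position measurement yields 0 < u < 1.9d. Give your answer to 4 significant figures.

The probability is P = ∫ |χ|² du over [0, 1.9d].
With A² fixed by ∫|χ|² = 1, i.e. A² = (d/2)^(−1), substitute and integrate.
In terms of t = u/d (A² and the length scale cancel between numerator and denominator), P = [∫_{0}^{1.9} e^(-2·t) dt] / [∫_{0}^{∞} e^(-2·t) dt].
An antiderivative of e^(-2·t) is -e^(-2·t)/2; evaluating from 0 to 1.9 gives 1/2 - e^(-19/5)/2, while the full integral is 1/2.
The result is P = 0.97763.

P ≈ 0.9776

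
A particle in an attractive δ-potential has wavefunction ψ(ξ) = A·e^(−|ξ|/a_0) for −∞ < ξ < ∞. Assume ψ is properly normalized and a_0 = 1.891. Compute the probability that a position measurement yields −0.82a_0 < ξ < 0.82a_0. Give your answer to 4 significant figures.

|ψ|² is the probability density, so P = ∫_{−0.82a_0}^{0.82a_0} |ψ|² dξ.
Since A² = 1/(a_0), this is the region integral divided by the full normalization integral.
By symmetry take twice the ξ ≥ 0 contribution in numerator and denominator; the 2's cancel. Substituting u = ξ/a_0, A² and the length scale cancel in the ratio: P = ∫_{0}^{0.82} e^(-2·u) du / ∫_{0}^{∞} e^(-2·u) du.
Using ∫ e^(-2·u) du = -e^(-2·u)/2, the numerator is 1/2 - e^(-41/25)/2 and the denominator is 1/2.
This works out to P = 0.80602.

P ≈ 0.8060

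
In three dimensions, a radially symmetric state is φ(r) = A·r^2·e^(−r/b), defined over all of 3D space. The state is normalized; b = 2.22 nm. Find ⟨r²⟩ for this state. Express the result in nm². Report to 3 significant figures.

⟨r²⟩ = ∫ r^2 |φ|² 4πr² dr over the full domain.
Evaluating both integrals, ⟨r²⟩ = 14·b^2.
Putting b = 2.22 gives 69.00.

⟨r^2⟩ ≈ 69.0 nm^2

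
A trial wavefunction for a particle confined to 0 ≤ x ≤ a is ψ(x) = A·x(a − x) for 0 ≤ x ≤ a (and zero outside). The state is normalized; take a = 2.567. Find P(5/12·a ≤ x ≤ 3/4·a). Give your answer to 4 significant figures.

P ≈ 0.5499

|ψ|² is the probability density, so P = ∫_{5/12·a}^{3/4·a} |ψ|² dx.
Since A² = 1/(a^5/30), this is the region integral divided by the full normalization integral.
Let u = x/a; then A² and the length scale cancel, so P = ∫_{5/12}^{3/4} u^2·(1 - u)^2 du ÷ ∫_{0}^{1} u^2·(1 - u)^2 du.
Using ∫ u^2·(1 - u)^2 du = u^3·(6·u^2 - 15·u + 10)/30, the numerator is ≈ 0.0183288 and the denominator is 1/30.
Taking the ratio, P = 0.54986.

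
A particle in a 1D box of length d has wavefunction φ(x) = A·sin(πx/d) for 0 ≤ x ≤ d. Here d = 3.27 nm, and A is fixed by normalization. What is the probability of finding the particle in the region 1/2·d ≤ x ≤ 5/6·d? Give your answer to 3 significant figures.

P ≈ 0.471

|φ|² is the probability density, so P = ∫_{1/2·d}^{5/6·d} |φ|² dx.
Since A² = 1/(d/2), this is the region integral divided by the full normalization integral.
Substituting u = x/d, A² and the length scale cancel in the ratio: P = ∫_{1/2}^{5/6} sin(π·u)^2 du / ∫_{0}^{1} sin(π·u)^2 du.
With ∫ sin(π·u)^2 du = u/2 - sin(2·π·u)/(4·π) + C, the region integral is √(3)/(8·π) + 1/6 and the full one is 1/2.
This works out to P = (√(3)/4 + π/3)/π.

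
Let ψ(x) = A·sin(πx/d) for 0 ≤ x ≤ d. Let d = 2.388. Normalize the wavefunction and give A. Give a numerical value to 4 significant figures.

A ≈ 0.9152

We need A² ∫|f|² dx = 1, taking the integral from 0 to d.
Using sin²θ = (1 − cos 2θ)/2, ∫|ψ|² dx = A²·(d/2).
Hence A² = 1/[d/2].
With d = 2.388: A² = 0.83752 and A = 0.91516.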